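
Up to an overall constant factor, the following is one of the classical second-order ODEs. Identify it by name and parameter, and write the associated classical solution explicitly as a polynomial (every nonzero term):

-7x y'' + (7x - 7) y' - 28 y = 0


All three coefficients share the factor -7; dividing through by -7 gives  x y'' + (1 - x) y' + 4 y = 0.
This matches the Laguerre equation x y'' + (1 - x) y' + n y = 0 with n = 4; the polynomial solution is L_4(x).
With y = sum_k a_k x^k, matching x^k gives (k+1)k a_{k+1} + (k+1) a_{k+1} - k a_k + n a_k = 0, i.e. (k+1)^2 a_{k+1} = (k - n) a_k = (k - 4) a_k. The right side vanishes at k = 4, so the series terminates at degree 4.
Standard normalization L_n(0) = 1 gives a_0 = 1. Work upward with a_{k+1} = (k - 4) a_k / (k+1)^2:
  a_1 = (0 - 4)(1) / 1^2 = -4/1 = -4
  a_2 = (1 - 4)(-4) / 2^2 = 12/4 = 3
  a_3 = (2 - 4)(3) / 3^2 = -6/9 = -2/3
  a_4 = (3 - 4)(-2/3) / 4^2 = (2/3)/16 = 1/24
Hence L_4(x) = x^4/24 - 2 x^3/3 + 3 x^2 - 4 x + 1.

L_4(x); series = x^4/24 - 2 x^3/3 + 3 x^2 - 4 x + 1


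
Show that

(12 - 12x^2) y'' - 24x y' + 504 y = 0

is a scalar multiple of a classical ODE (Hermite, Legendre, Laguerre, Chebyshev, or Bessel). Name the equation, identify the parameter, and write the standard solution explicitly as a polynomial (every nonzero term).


All three coefficients share the factor 12; dividing through by 12 gives  (1 - x^2) y'' - 2x y' + 42 y = 0.
This matches the Legendre equation (1 - x^2) y'' - 2x y' + n(n+1) y = 0 (note the -2x y' term) with n(n+1) = 42, so n = 6; the polynomial solution is P_6(x).
With y = sum_k a_k x^k, matching x^k gives (k+2)(k+1) a_{k+2} = [k(k+1) - n(n+1)] a_k = (k - 6)(k + 7) a_k. The right side vanishes at k = 6, so the series with the parity of 6 terminates at degree 6.
Standard normalization (P_n(1) = 1): leading coefficient (2n)!/(2^n (n!)^2) = 479001600/(64*518400) = 231/16, so a_6 = 231/16. Work downward with a_k = (k+1)(k+2) a_{k+2} / ((k - 6)(k + 7)):
  a_4 = (5)(6)(231/16) / ((4 - 6)(4 + 7)) = (3465/8)/(-22) = -315/16
  a_2 = (3)(4)(-315/16) / ((2 - 6)(2 + 7)) = (-945/4)/(-36) = 105/16
  a_0 = (1)(2)(105/16) / ((0 - 6)(0 + 7)) = (105/8)/(-42) = -5/16
Hence P_6(x) = 231 x^6/16 - 315 x^4/16 + 105 x^2/16 - 5/16.

P_6(x); series = 231 x^6/16 - 315 x^4/16 + 105 x^2/16 - 5/16


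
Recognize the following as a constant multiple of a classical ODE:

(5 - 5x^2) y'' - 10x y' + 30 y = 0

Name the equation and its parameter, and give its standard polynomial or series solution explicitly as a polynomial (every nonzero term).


All three coefficients share the factor 5; dividing through by 5 gives  (1 - x^2) y'' - 2x y' + 6 y = 0.
This matches the Legendre equation (1 - x^2) y'' - 2x y' + n(n+1) y = 0 (note the -2x y' term) with n(n+1) = 6, so n = 2; the polynomial solution is P_2(x).
With y = sum_k a_k x^k, matching x^k gives (k+2)(k+1) a_{k+2} = [k(k+1) - n(n+1)] a_k = (k - 2)(k + 3) a_k. The right side vanishes at k = 2, so the series with the parity of 2 terminates at degree 2.
Standard normalization (P_n(1) = 1): leading coefficient (2n)!/(2^n (n!)^2) = 24/(4*4) = 3/2, so a_2 = 3/2. Work downward with a_k = (k+1)(k+2) a_{k+2} / ((k - 2)(k + 3)):
  a_0 = (1)(2)(3/2) / ((0 - 2)(0 + 3)) = 3/(-6) = -1/2
Hence P_2(x) = 3 x^2/2 - 1/2.

P_2(x); series = 3 x^2/2 - 1/2


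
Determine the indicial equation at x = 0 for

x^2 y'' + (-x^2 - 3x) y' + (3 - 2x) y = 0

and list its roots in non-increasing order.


Divide by x^2 to reach normal form y'' + P_1(x) y' + P_2(x) y = 0 with P_1(x) = -1 - 3/x and P_2(x) = -2/x + 3/x^2.
x = 0 is a singular point because the y'-coefficient -1 - 3/x has a pole at x = 0 and the y-coefficient -2/x + 3/x^2 has a pole at x = 0.
It is a regular singular point because x P_1(x) = p(x) = -x - 3 and x^2 P_2(x) = q(x) = 3 - 2x are polynomials, hence analytic at x = 0.
p(0) = -3,  q(0) = 3.
Indicial equation: r(r-1) + p(0) r + q(0) = 0, i.e. r^2 + (p(0) - 1) r + q(0) = 0, i.e. r^2 - 4 r + 3 = 0.
Discriminant: (-4)^2 - 4(3) = 4, so r = (4 ± 2)/2.
Solving: r_1 = 3, r_2 = 1.

indicial: r^2 - 4 r + 3 = 0; roots r_1 = 3, r_2 = 1


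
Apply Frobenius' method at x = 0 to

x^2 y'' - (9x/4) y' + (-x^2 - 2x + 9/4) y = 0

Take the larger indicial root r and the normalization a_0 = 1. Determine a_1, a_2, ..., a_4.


Write in Frobenius form y'' + (p(x)/x) y' + (q(x)/x^2) y = 0:
  p(x) = -9/4,  q(x) = -x^2 - 2x + 9/4.
Indicial equation: r(r-1) + (-9/4) r + (9/4) = 0 -> roots r_1 = 9/4, r_2 = 1.
Take r = r_1 = 9/4. Let y(x) = x^r sum_{n>=0} a_n x^n with a_0 = 1.
Substitute y = x^r sum a_n x^n and match x^{r+n}. The recurrence is
  D(n) a_n - 2 a_{n-1} - 1 a_{n-2} = 0,  where D(n) = (r+n)(r+n-1) + (-9/4)(r+n) + (9/4).
  a_n = [2 a_{n-1} + 1 a_{n-2}] / D(n).
Since the indicial polynomial factors as (r - r_1)(r - r_2), D(n) = (r_1 + n - r_1)(r_1 + n - r_2) = n(n + 5/4).
Evaluating step by step (a_0 = 1):
  n = 1: D(1) = 1(1 + 5/4) = 9/4; numerator = 2(1) = 2; a_1 = (2)/(9/4) = 8/9
  n = 2: D(2) = 2(2 + 5/4) = 13/2; numerator = 2(8/9) + 1(1) = 25/9; a_2 = (25/9)/(13/2) = 50/117
  n = 3: D(3) = 3(3 + 5/4) = 51/4; numerator = 2(50/117) + 1(8/9) = 68/39; a_3 = (68/39)/(51/4) = 16/117
  n = 4: D(4) = 4(4 + 5/4) = 21; numerator = 2(16/117) + 1(50/117) = 82/117; a_4 = (82/117)/(21) = 82/2457

r = 9/4; a_0 = 1; a_1 = 8/9; a_2 = 50/117; a_3 = 16/117; a_4 = 82/2457


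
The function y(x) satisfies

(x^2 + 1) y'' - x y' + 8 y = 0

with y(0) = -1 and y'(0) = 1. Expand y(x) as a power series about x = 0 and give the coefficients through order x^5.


Ansatz: y(x) = sum_{n>=0} a_n x^n, so y'(x) = sum_{n>=1} n a_n x^(n-1) and y''(x) = sum_{n>=2} n(n-1) a_n x^(n-2).
Substitute into P(x) y'' + Q(x) y' + R(x) y = 0 with P(x) = x^2 + 1, Q(x) = -x, R(x) = 8, and match powers of x.
Initial conditions: a_0 = -1, a_1 = 1.
Setting the coefficient of each power of x to zero and solving order by order (substituting the coefficients already found):
  x^0: 2 a_2 + 8 a_0 = 0  ->  2 a_2 = -8 a_0 = 8  ->  a_2 = 4
  x^1: 6 a_3 + 7 a_1 = 0  ->  6 a_3 = -7 a_1 = -7  ->  a_3 = -7/6
  x^2: 12 a_4 + 8 a_2 = 0  ->  12 a_4 = -8 a_2 = -32  ->  a_4 = -8/3
  x^3: 20 a_5 + 11 a_3 = 0  ->  20 a_5 = -11 a_3 = 77/6  ->  a_5 = 77/120
Truncated series: y(x) = -1 + x + 4 x^2 - (7/6) x^3 - (8/3) x^4 + (77/120) x^5 + O(x^6).

a_0 = -1; a_1 = 1; a_2 = 4; a_3 = -7/6; a_4 = -8/3; a_5 = 77/120


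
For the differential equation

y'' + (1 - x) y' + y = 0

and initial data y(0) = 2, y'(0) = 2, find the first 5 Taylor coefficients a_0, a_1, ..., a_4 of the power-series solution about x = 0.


Ansatz: y(x) = sum_{n>=0} a_n x^n, so y'(x) = sum_{n>=1} n a_n x^(n-1) and y''(x) = sum_{n>=2} n(n-1) a_n x^(n-2).
Substitute into P(x) y'' + Q(x) y' + R(x) y = 0 with P(x) = 1, Q(x) = 1 - x, R(x) = 1, and match powers of x.
Initial conditions: a_0 = 2, a_1 = 2.
Setting the coefficient of each power of x to zero and solving order by order (substituting the coefficients already found):
  x^0: 2 a_2 + a_1 + a_0 = 0  ->  2 a_2 = -a_1 - a_0 = -4  ->  a_2 = -2
  x^1: 6 a_3 + 2 a_2 = 0  ->  6 a_3 = -2 a_2 = 4  ->  a_3 = 2/3
  x^2: 12 a_4 + 3 a_3 - a_2 = 0  ->  12 a_4 = -3 a_3 + a_2 = -4  ->  a_4 = -1/3
Truncated series: y(x) = 2 + 2 x - 2 x^2 + (2/3) x^3 - (1/3) x^4 + O(x^5).

a_0 = 2; a_1 = 2; a_2 = -2; a_3 = 2/3; a_4 = -1/3


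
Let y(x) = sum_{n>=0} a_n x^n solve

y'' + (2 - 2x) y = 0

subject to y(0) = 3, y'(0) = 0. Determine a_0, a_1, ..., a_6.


Ansatz: y(x) = sum_{n>=0} a_n x^n, so y'(x) = sum_{n>=1} n a_n x^(n-1) and y''(x) = sum_{n>=2} n(n-1) a_n x^(n-2).
Substitute into P(x) y'' + Q(x) y' + R(x) y = 0 with P(x) = 1, Q(x) = 0, R(x) = 2 - 2x, and match powers of x.
Initial conditions: a_0 = 3, a_1 = 0.
Setting the coefficient of each power of x to zero and solving order by order (substituting the coefficients already found):
  x^0: 2 a_2 + 2 a_0 = 0  ->  2 a_2 = -2 a_0 = -6  ->  a_2 = -3
  x^1: 6 a_3 + 2 a_1 - 2 a_0 = 0  ->  6 a_3 = -2 a_1 + 2 a_0 = 6  ->  a_3 = 1
  x^2: 12 a_4 + 2 a_2 - 2 a_1 = 0  ->  12 a_4 = -2 a_2 + 2 a_1 = 6  ->  a_4 = 1/2
  x^3: 20 a_5 + 2 a_3 - 2 a_2 = 0  ->  20 a_5 = -2 a_3 + 2 a_2 = -8  ->  a_5 = -2/5
  x^4: 30 a_6 + 2 a_4 - 2 a_3 = 0  ->  30 a_6 = -2 a_4 + 2 a_3 = 1  ->  a_6 = 1/30
Truncated series: y(x) = 3 - 3 x^2 + x^3 + (1/2) x^4 - (2/5) x^5 + (1/30) x^6 + O(x^7).

a_0 = 3; a_1 = 0; a_2 = -3; a_3 = 1; a_4 = 1/2; a_5 = -2/5; a_6 = 1/30


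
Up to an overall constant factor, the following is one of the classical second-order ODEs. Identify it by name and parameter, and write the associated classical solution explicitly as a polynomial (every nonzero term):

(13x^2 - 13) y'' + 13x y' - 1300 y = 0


All three coefficients share the factor -13; dividing through by -13 gives  (1 - x^2) y'' - x y' + 100 y = 0.
This matches the Chebyshev equation (1 - x^2) y'' - x y' + n^2 y = 0 (note the -x y' term, not -2x y') with n^2 = 100, so n = 10; the polynomial solution is T_10(x).
With y = sum_k a_k x^k, matching x^k gives (k+2)(k+1) a_{k+2} = (k^2 - n^2) a_k = (k - 10)(k + 10) a_k. The right side vanishes at k = 10, so the series with the parity of 10 terminates at degree 10.
Standard normalization: leading coefficient of T_n is 2^(n-1), so a_10 = 2^9 = 512. Work downward with a_k = (k+1)(k+2) a_{k+2} / ((k - 10)(k + 10)):
  a_8 = (9)(10)(512) / ((8 - 10)(8 + 10)) = 46080/(-36) = -1280
  a_6 = (7)(8)(-1280) / ((6 - 10)(6 + 10)) = -71680/(-64) = 1120
  a_4 = (5)(6)(1120) / ((4 - 10)(4 + 10)) = 33600/(-84) = -400
  a_2 = (3)(4)(-400) / ((2 - 10)(2 + 10)) = -4800/(-96) = 50
  a_0 = (1)(2)(50) / ((0 - 10)(0 + 10)) = 100/(-100) = -1
Hence T_10(x) = 512 x^10 - 1280 x^8 + 1120 x^6 - 400 x^4 + 50 x^2 - 1.

T_10(x); series = 512 x^10 - 1280 x^8 + 1120 x^6 - 400 x^4 + 50 x^2 - 1


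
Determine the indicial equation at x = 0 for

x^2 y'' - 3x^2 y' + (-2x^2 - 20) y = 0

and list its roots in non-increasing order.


Divide by x^2 to reach normal form y'' + P_1(x) y' + P_2(x) y = 0 with P_1(x) = -3 and P_2(x) = -2 - 20/x^2.
x = 0 is a singular point because the y-coefficient -2 - 20/x^2 has a pole at x = 0.
It is a regular singular point because x P_1(x) = p(x) = -3x and x^2 P_2(x) = q(x) = -2x^2 - 20 are polynomials, hence analytic at x = 0.
p(0) = 0,  q(0) = -20.
Indicial equation: r(r-1) + p(0) r + q(0) = 0, i.e. r^2 + (p(0) - 1) r + q(0) = 0, i.e. r^2 - 1 r - 20 = 0.
Discriminant: (-1)^2 - 4(-20) = 81, so r = (1 ± 9)/2.
Solving: r_1 = 5, r_2 = -4.

indicial: r^2 - 1 r - 20 = 0; roots r_1 = 5, r_2 = -4


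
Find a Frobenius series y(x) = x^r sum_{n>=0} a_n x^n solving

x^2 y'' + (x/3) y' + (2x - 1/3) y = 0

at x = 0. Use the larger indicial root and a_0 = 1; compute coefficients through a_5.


Write in Frobenius form y'' + (p(x)/x) y' + (q(x)/x^2) y = 0:
  p(x) = 1/3,  q(x) = 2x - 1/3.
Indicial equation: r(r-1) + (1/3) r + (-1/3) = 0 -> roots r_1 = 1, r_2 = -1/3.
Take r = r_1 = 1. Let y(x) = x^r sum_{n>=0} a_n x^n with a_0 = 1.
Substitute y = x^r sum a_n x^n and match x^{r+n}. The recurrence is
  D(n) a_n + 2 a_{n-1} = 0,  where D(n) = (r+n)(r+n-1) + (1/3)(r+n) + (-1/3).
  a_n = -2 / D(n) * a_{n-1}.
Since the indicial polynomial factors as (r - r_1)(r - r_2), D(n) = (r_1 + n - r_1)(r_1 + n - r_2) = n(n + 4/3).
Evaluating step by step (a_0 = 1):
  n = 1: D(1) = 1(1 + 4/3) = 7/3; numerator = -2(1) = -2; a_1 = (-2)/(7/3) = -6/7
  n = 2: D(2) = 2(2 + 4/3) = 20/3; numerator = -2(-6/7) = 12/7; a_2 = (12/7)/(20/3) = 9/35
  n = 3: D(3) = 3(3 + 4/3) = 13; numerator = -2(9/35) = -18/35; a_3 = (-18/35)/(13) = -18/455
  n = 4: D(4) = 4(4 + 4/3) = 64/3; numerator = -2(-18/455) = 36/455; a_4 = (36/455)/(64/3) = 27/7280
  n = 5: D(5) = 5(5 + 4/3) = 95/3; numerator = -2(27/7280) = -27/3640; a_5 = (-27/3640)/(95/3) = -81/345800

r = 1; a_0 = 1; a_1 = -6/7; a_2 = 9/35; a_3 = -18/455; a_4 = 27/7280; a_5 = -81/345800


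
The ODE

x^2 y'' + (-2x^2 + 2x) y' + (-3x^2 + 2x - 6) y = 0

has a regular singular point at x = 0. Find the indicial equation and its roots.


Divide by x^2 to reach normal form y'' + P_1(x) y' + P_2(x) y = 0 with P_1(x) = -2 + 2/x and P_2(x) = -3 + 2/x - 6/x^2.
x = 0 is a singular point because the y'-coefficient -2 + 2/x has a pole at x = 0 and the y-coefficient -3 + 2/x - 6/x^2 has a pole at x = 0.
It is a regular singular point because x P_1(x) = p(x) = 2 - 2x and x^2 P_2(x) = q(x) = -3x^2 + 2x - 6 are polynomials, hence analytic at x = 0.
p(0) = 2,  q(0) = -6.
Indicial equation: r(r-1) + p(0) r + q(0) = 0, i.e. r^2 + (p(0) - 1) r + q(0) = 0, i.e. r^2 + 1 r - 6 = 0.
Discriminant: (1)^2 - 4(-6) = 25, so r = (-1 ± 5)/2.
Solving: r_1 = 2, r_2 = -3.

indicial: r^2 + 1 r - 6 = 0; roots r_1 = 2, r_2 = -3


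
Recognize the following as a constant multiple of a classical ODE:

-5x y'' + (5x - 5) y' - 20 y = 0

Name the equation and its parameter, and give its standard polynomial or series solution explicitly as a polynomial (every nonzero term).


All three coefficients share the factor -5; dividing through by -5 gives  x y'' + (1 - x) y' + 4 y = 0.
This matches the Laguerre equation x y'' + (1 - x) y' + n y = 0 with n = 4; the polynomial solution is L_4(x).
With y = sum_k a_k x^k, matching x^k gives (k+1)k a_{k+1} + (k+1) a_{k+1} - k a_k + n a_k = 0, i.e. (k+1)^2 a_{k+1} = (k - n) a_k = (k - 4) a_k. The right side vanishes at k = 4, so the series terminates at degree 4.
Standard normalization L_n(0) = 1 gives a_0 = 1. Work upward with a_{k+1} = (k - 4) a_k / (k+1)^2:
  a_1 = (0 - 4)(1) / 1^2 = -4/1 = -4
  a_2 = (1 - 4)(-4) / 2^2 = 12/4 = 3
  a_3 = (2 - 4)(3) / 3^2 = -6/9 = -2/3
  a_4 = (3 - 4)(-2/3) / 4^2 = (2/3)/16 = 1/24
Hence L_4(x) = x^4/24 - 2 x^3/3 + 3 x^2 - 4 x + 1.

L_4(x); series = x^4/24 - 2 x^3/3 + 3 x^2 - 4 x + 1


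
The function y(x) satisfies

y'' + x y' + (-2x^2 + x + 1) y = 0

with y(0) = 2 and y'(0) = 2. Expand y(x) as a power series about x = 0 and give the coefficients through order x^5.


Ansatz: y(x) = sum_{n>=0} a_n x^n, so y'(x) = sum_{n>=1} n a_n x^(n-1) and y''(x) = sum_{n>=2} n(n-1) a_n x^(n-2).
Substitute into P(x) y'' + Q(x) y' + R(x) y = 0 with P(x) = 1, Q(x) = x, R(x) = -2x^2 + x + 1, and match powers of x.
Initial conditions: a_0 = 2, a_1 = 2.
Setting the coefficient of each power of x to zero and solving order by order (substituting the coefficients already found):
  x^0: 2 a_2 + a_0 = 0  ->  2 a_2 = -a_0 = -2  ->  a_2 = -1
  x^1: 6 a_3 + 2 a_1 + a_0 = 0  ->  6 a_3 = -2 a_1 - a_0 = -6  ->  a_3 = -1
  x^2: 12 a_4 + 3 a_2 + a_1 - 2 a_0 = 0  ->  12 a_4 = -3 a_2 - a_1 + 2 a_0 = 5  ->  a_4 = 5/12
  x^3: 20 a_5 + 4 a_3 + a_2 - 2 a_1 = 0  ->  20 a_5 = -4 a_3 - a_2 + 2 a_1 = 9  ->  a_5 = 9/20
Truncated series: y(x) = 2 + 2 x - x^2 - x^3 + (5/12) x^4 + (9/20) x^5 + O(x^6).

a_0 = 2; a_1 = 2; a_2 = -1; a_3 = -1; a_4 = 5/12; a_5 = 9/20


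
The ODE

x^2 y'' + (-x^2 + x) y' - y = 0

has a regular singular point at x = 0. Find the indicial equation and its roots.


Divide by x^2 to reach normal form y'' + P_1(x) y' + P_2(x) y = 0 with P_1(x) = -1 + 1/x and P_2(x) = -1/x^2.
x = 0 is a singular point because the y'-coefficient -1 + 1/x has a pole at x = 0 and the y-coefficient -1/x^2 has a pole at x = 0.
It is a regular singular point because x P_1(x) = p(x) = 1 - x and x^2 P_2(x) = q(x) = -1 are polynomials, hence analytic at x = 0.
p(0) = 1,  q(0) = -1.
Indicial equation: r(r-1) + p(0) r + q(0) = 0, i.e. r^2 + (p(0) - 1) r + q(0) = 0, i.e. r^2 - 1 = 0.
Discriminant: (0)^2 - 4(-1) = 4, so r = (0 ± 2)/2.
Solving: r_1 = 1, r_2 = -1.

indicial: r^2 - 1 = 0; roots r_1 = 1, r_2 = -1


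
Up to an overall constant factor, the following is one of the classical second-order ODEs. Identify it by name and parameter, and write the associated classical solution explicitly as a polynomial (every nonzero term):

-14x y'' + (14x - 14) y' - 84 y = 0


All three coefficients share the factor -14; dividing through by -14 gives  x y'' + (1 - x) y' + 6 y = 0.
This matches the Laguerre equation x y'' + (1 - x) y' + n y = 0 with n = 6; the polynomial solution is L_6(x).
With y = sum_k a_k x^k, matching x^k gives (k+1)k a_{k+1} + (k+1) a_{k+1} - k a_k + n a_k = 0, i.e. (k+1)^2 a_{k+1} = (k - n) a_k = (k - 6) a_k. The right side vanishes at k = 6, so the series terminates at degree 6.
Standard normalization L_n(0) = 1 gives a_0 = 1. Work upward with a_{k+1} = (k - 6) a_k / (k+1)^2:
  a_1 = (0 - 6)(1) / 1^2 = -6/1 = -6
  a_2 = (1 - 6)(-6) / 2^2 = 30/4 = 15/2
  a_3 = (2 - 6)(15/2) / 3^2 = -30/9 = -10/3
  a_4 = (3 - 6)(-10/3) / 4^2 = 10/16 = 5/8
  a_5 = (4 - 6)(5/8) / 5^2 = (-5/4)/25 = -1/20
  a_6 = (5 - 6)(-1/20) / 6^2 = (1/20)/36 = 1/720
Hence L_6(x) = x^6/720 - x^5/20 + 5 x^4/8 - 10 x^3/3 + 15 x^2/2 - 6 x + 1.

L_6(x); series = x^6/720 - x^5/20 + 5 x^4/8 - 10 x^3/3 + 15 x^2/2 - 6 x + 1


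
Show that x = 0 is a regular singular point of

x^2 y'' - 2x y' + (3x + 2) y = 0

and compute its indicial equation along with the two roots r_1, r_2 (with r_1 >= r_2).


Divide by x^2 to reach normal form y'' + P_1(x) y' + P_2(x) y = 0 with P_1(x) = -2/x and P_2(x) = 3/x + 2/x^2.
x = 0 is a singular point because the y'-coefficient -2/x has a pole at x = 0 and the y-coefficient 3/x + 2/x^2 has a pole at x = 0.
It is a regular singular point because x P_1(x) = p(x) = -2 and x^2 P_2(x) = q(x) = 3x + 2 are polynomials, hence analytic at x = 0.
p(0) = -2,  q(0) = 2.
Indicial equation: r(r-1) + p(0) r + q(0) = 0, i.e. r^2 + (p(0) - 1) r + q(0) = 0, i.e. r^2 - 3 r + 2 = 0.
Discriminant: (-3)^2 - 4(2) = 1, so r = (3 ± 1)/2.
Solving: r_1 = 2, r_2 = 1.

indicial: r^2 - 3 r + 2 = 0; roots r_1 = 2, r_2 = 1


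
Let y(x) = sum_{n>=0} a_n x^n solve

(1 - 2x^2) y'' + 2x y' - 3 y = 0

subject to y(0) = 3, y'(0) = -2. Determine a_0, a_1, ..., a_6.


Ansatz: y(x) = sum_{n>=0} a_n x^n, so y'(x) = sum_{n>=1} n a_n x^(n-1) and y''(x) = sum_{n>=2} n(n-1) a_n x^(n-2).
Substitute into P(x) y'' + Q(x) y' + R(x) y = 0 with P(x) = 1 - 2x^2, Q(x) = 2x, R(x) = -3, and match powers of x.
Initial conditions: a_0 = 3, a_1 = -2.
Setting the coefficient of each power of x to zero and solving order by order (substituting the coefficients already found):
  x^0: 2 a_2 - 3 a_0 = 0  ->  2 a_2 = 3 a_0 = 9  ->  a_2 = 9/2
  x^1: 6 a_3 - a_1 = 0  ->  6 a_3 = a_1 = -2  ->  a_3 = -1/3
  x^2: 12 a_4 - 3 a_2 = 0  ->  12 a_4 = 3 a_2 = 27/2  ->  a_4 = 9/8
  x^3: 20 a_5 - 9 a_3 = 0  ->  20 a_5 = 9 a_3 = -3  ->  a_5 = -3/20
  x^4: 30 a_6 - 19 a_4 = 0  ->  30 a_6 = 19 a_4 = 171/8  ->  a_6 = 57/80
Truncated series: y(x) = 3 - 2 x + (9/2) x^2 - (1/3) x^3 + (9/8) x^4 - (3/20) x^5 + (57/80) x^6 + O(x^7).

a_0 = 3; a_1 = -2; a_2 = 9/2; a_3 = -1/3; a_4 = 9/8; a_5 = -3/20; a_6 = 57/80


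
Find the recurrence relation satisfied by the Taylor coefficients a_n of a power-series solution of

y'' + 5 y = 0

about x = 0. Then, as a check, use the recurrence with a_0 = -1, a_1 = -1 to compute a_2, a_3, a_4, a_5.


Substitute y = sum_n a_n x^n into y'' + (const) y = 0.
y''(x) = sum_{n>=0} (n+2)(n+1) a_{n+2} x^n.
The ODE becomes sum_n [(n+2)(n+1) a_{n+2} + 5 a_n] x^n = 0.
Setting each coefficient to zero gives the recurrence:
  (n+2)(n+1) a_{n+2} + 5 a_n = 0,
  a_{n+2} = -5 / ((n+1)(n+2)) a_n.

Check with a_0 = -1, a_1 = -1 (apply the recurrence for n = 0, 1, 2, 3): a_0 = -1, a_1 = -1, a_2 = 5/2, a_3 = 5/6, a_4 = -25/24, a_5 = -5/24.

a_{n+2} = -5/((n+1)(n+2)) * a_n; check: a_0 = -1, a_1 = -1, a_2 = 5/2, a_3 = 5/6, a_4 = -25/24, a_5 = -5/24


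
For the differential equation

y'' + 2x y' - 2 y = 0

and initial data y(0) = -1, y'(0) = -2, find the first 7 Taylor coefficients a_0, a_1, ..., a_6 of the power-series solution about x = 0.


Ansatz: y(x) = sum_{n>=0} a_n x^n, so y'(x) = sum_{n>=1} n a_n x^(n-1) and y''(x) = sum_{n>=2} n(n-1) a_n x^(n-2).
Substitute into P(x) y'' + Q(x) y' + R(x) y = 0 with P(x) = 1, Q(x) = 2x, R(x) = -2, and match powers of x.
Initial conditions: a_0 = -1, a_1 = -2.
Setting the coefficient of each power of x to zero and solving order by order (substituting the coefficients already found):
  x^0: 2 a_2 - 2 a_0 = 0  ->  2 a_2 = 2 a_0 = -2  ->  a_2 = -1
  x^1: 6 a_3 = 0  ->  a_3 = 0
  x^2: 12 a_4 + 2 a_2 = 0  ->  12 a_4 = -2 a_2 = 2  ->  a_4 = 1/6
  x^3: 20 a_5 + 4 a_3 = 0  ->  20 a_5 = -4 a_3 = 0  ->  a_5 = 0
  x^4: 30 a_6 + 6 a_4 = 0  ->  30 a_6 = -6 a_4 = -1  ->  a_6 = -1/30
Truncated series: y(x) = -1 - 2 x - x^2 + (1/6) x^4 - (1/30) x^6 + O(x^7).

a_0 = -1; a_1 = -2; a_2 = -1; a_3 = 0; a_4 = 1/6; a_5 = 0; a_6 = -1/30


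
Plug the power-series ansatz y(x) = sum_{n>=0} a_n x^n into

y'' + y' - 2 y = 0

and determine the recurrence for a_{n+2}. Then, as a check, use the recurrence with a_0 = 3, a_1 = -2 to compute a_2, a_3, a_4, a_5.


Substitute y = sum_n a_n x^n.
y''(x) has coefficient (n+2)(n+1) a_{n+2} at x^n;
y'(x) has coefficient (n+1) a_{n+1} at x^n;
-2 y(x) has coefficient -2 a_n at x^n.
Matching x^n: (n+2)(n+1) a_{n+2} + (n+1) a_{n+1} - 2 a_n = 0.
Thus a_{n+2} = [-(n+1) a_{n+1} + 2 a_n] / ((n+1)(n+2)).

Check with a_0 = 3, a_1 = -2 (apply the recurrence for n = 0, 1, 2, 3): a_0 = 3, a_1 = -2, a_2 = 4, a_3 = -2, a_4 = 7/6, a_5 = -13/30.

a_(n+2) = [-(n+1) a_(n+1) + 2 a_n] / ((n+1)(n+2)); check: a_0 = 3, a_1 = -2, a_2 = 4, a_3 = -2, a_4 = 7/6, a_5 = -13/30


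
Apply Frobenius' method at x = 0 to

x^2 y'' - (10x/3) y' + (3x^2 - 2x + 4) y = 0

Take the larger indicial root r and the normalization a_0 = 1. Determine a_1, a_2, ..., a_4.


Write in Frobenius form y'' + (p(x)/x) y' + (q(x)/x^2) y = 0:
  p(x) = -10/3,  q(x) = 3x^2 - 2x + 4.
Indicial equation: r(r-1) + (-10/3) r + (4) = 0 -> roots r_1 = 3, r_2 = 4/3.
Take r = r_1 = 3. Let y(x) = x^r sum_{n>=0} a_n x^n with a_0 = 1.
Substitute y = x^r sum a_n x^n and match x^{r+n}. The recurrence is
  D(n) a_n - 2 a_{n-1} + 3 a_{n-2} = 0,  where D(n) = (r+n)(r+n-1) + (-10/3)(r+n) + (4).
  a_n = [2 a_{n-1} - 3 a_{n-2}] / D(n).
Since the indicial polynomial factors as (r - r_1)(r - r_2), D(n) = (r_1 + n - r_1)(r_1 + n - r_2) = n(n + 5/3).
Evaluating step by step (a_0 = 1):
  n = 1: D(1) = 1(1 + 5/3) = 8/3; numerator = 2(1) = 2; a_1 = (2)/(8/3) = 3/4
  n = 2: D(2) = 2(2 + 5/3) = 22/3; numerator = 2(3/4) - 3(1) = -3/2; a_2 = (-3/2)/(22/3) = -9/44
  n = 3: D(3) = 3(3 + 5/3) = 14; numerator = 2(-9/44) - 3(3/4) = -117/44; a_3 = (-117/44)/(14) = -117/616
  n = 4: D(4) = 4(4 + 5/3) = 68/3; numerator = 2(-117/616) - 3(-9/44) = 18/77; a_4 = (18/77)/(68/3) = 27/2618

r = 3; a_0 = 1; a_1 = 3/4; a_2 = -9/44; a_3 = -117/616; a_4 = 27/2618


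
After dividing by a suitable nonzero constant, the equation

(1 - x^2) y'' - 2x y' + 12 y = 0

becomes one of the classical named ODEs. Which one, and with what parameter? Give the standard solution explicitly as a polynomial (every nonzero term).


The equation is already in a standard form:  (1 - x^2) y'' - 2x y' + 12 y = 0.
This matches the Legendre equation (1 - x^2) y'' - 2x y' + n(n+1) y = 0 (note the -2x y' term) with n(n+1) = 12, so n = 3; the polynomial solution is P_3(x).
With y = sum_k a_k x^k, matching x^k gives (k+2)(k+1) a_{k+2} = [k(k+1) - n(n+1)] a_k = (k - 3)(k + 4) a_k. The right side vanishes at k = 3, so the series with the parity of 3 terminates at degree 3.
Standard normalization (P_n(1) = 1): leading coefficient (2n)!/(2^n (n!)^2) = 720/(8*36) = 5/2, so a_3 = 5/2. Work downward with a_k = (k+1)(k+2) a_{k+2} / ((k - 3)(k + 4)):
  a_1 = (2)(3)(5/2) / ((1 - 3)(1 + 4)) = 15/(-10) = -3/2
Hence P_3(x) = 5 x^3/2 - 3 x/2.

P_3(x); series = 5 x^3/2 - 3 x/2


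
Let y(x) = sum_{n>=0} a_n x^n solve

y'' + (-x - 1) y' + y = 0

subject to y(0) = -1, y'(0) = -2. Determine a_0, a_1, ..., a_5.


Ansatz: y(x) = sum_{n>=0} a_n x^n, so y'(x) = sum_{n>=1} n a_n x^(n-1) and y''(x) = sum_{n>=2} n(n-1) a_n x^(n-2).
Substitute into P(x) y'' + Q(x) y' + R(x) y = 0 with P(x) = 1, Q(x) = -x - 1, R(x) = 1, and match powers of x.
Initial conditions: a_0 = -1, a_1 = -2.
Setting the coefficient of each power of x to zero and solving order by order (substituting the coefficients already found):
  x^0: 2 a_2 - a_1 + a_0 = 0  ->  2 a_2 = a_1 - a_0 = -1  ->  a_2 = -1/2
  x^1: 6 a_3 - 2 a_2 = 0  ->  6 a_3 = 2 a_2 = -1  ->  a_3 = -1/6
  x^2: 12 a_4 - 3 a_3 - a_2 = 0  ->  12 a_4 = 3 a_3 + a_2 = -1  ->  a_4 = -1/12
  x^3: 20 a_5 - 4 a_4 - 2 a_3 = 0  ->  20 a_5 = 4 a_4 + 2 a_3 = -2/3  ->  a_5 = -1/30
Truncated series: y(x) = -1 - 2 x - (1/2) x^2 - (1/6) x^3 - (1/12) x^4 - (1/30) x^5 + O(x^6).

a_0 = -1; a_1 = -2; a_2 = -1/2; a_3 = -1/6; a_4 = -1/12; a_5 = -1/30


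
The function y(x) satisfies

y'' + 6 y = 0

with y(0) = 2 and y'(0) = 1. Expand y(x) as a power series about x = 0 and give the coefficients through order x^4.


Ansatz: y(x) = sum_{n>=0} a_n x^n, so y'(x) = sum_{n>=1} n a_n x^(n-1) and y''(x) = sum_{n>=2} n(n-1) a_n x^(n-2).
Substitute into P(x) y'' + Q(x) y' + R(x) y = 0 with P(x) = 1, Q(x) = 0, R(x) = 6, and match powers of x.
Initial conditions: a_0 = 2, a_1 = 1.
Setting the coefficient of each power of x to zero and solving order by order (substituting the coefficients already found):
  x^0: 2 a_2 + 6 a_0 = 0  ->  2 a_2 = -6 a_0 = -12  ->  a_2 = -6
  x^1: 6 a_3 + 6 a_1 = 0  ->  6 a_3 = -6 a_1 = -6  ->  a_3 = -1
  x^2: 12 a_4 + 6 a_2 = 0  ->  12 a_4 = -6 a_2 = 36  ->  a_4 = 3
Truncated series: y(x) = 2 + x - 6 x^2 - x^3 + 3 x^4 + O(x^5).

a_0 = 2; a_1 = 1; a_2 = -6; a_3 = -1; a_4 = 3


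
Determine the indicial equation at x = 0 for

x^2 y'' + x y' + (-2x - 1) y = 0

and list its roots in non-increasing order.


Divide by x^2 to reach normal form y'' + P_1(x) y' + P_2(x) y = 0 with P_1(x) = 1/x and P_2(x) = -2/x - 1/x^2.
x = 0 is a singular point because the y'-coefficient 1/x has a pole at x = 0 and the y-coefficient -2/x - 1/x^2 has a pole at x = 0.
It is a regular singular point because x P_1(x) = p(x) = 1 and x^2 P_2(x) = q(x) = -2x - 1 are polynomials, hence analytic at x = 0.
p(0) = 1,  q(0) = -1.
Indicial equation: r(r-1) + p(0) r + q(0) = 0, i.e. r^2 + (p(0) - 1) r + q(0) = 0, i.e. r^2 - 1 = 0.
Discriminant: (0)^2 - 4(-1) = 4, so r = (0 ± 2)/2.
Solving: r_1 = 1, r_2 = -1.

indicial: r^2 - 1 = 0; roots r_1 = 1, r_2 = -1


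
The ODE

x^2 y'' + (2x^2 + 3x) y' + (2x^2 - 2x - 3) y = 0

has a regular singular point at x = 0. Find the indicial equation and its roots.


Divide by x^2 to reach normal form y'' + P_1(x) y' + P_2(x) y = 0 with P_1(x) = 2 + 3/x and P_2(x) = 2 - 2/x - 3/x^2.
x = 0 is a singular point because the y'-coefficient 2 + 3/x has a pole at x = 0 and the y-coefficient 2 - 2/x - 3/x^2 has a pole at x = 0.
It is a regular singular point because x P_1(x) = p(x) = 2x + 3 and x^2 P_2(x) = q(x) = 2x^2 - 2x - 3 are polynomials, hence analytic at x = 0.
p(0) = 3,  q(0) = -3.
Indicial equation: r(r-1) + p(0) r + q(0) = 0, i.e. r^2 + (p(0) - 1) r + q(0) = 0, i.e. r^2 + 2 r - 3 = 0.
Discriminant: (2)^2 - 4(-3) = 16, so r = (-2 ± 4)/2.
Solving: r_1 = 1, r_2 = -3.

indicial: r^2 + 2 r - 3 = 0; roots r_1 = 1, r_2 = -3


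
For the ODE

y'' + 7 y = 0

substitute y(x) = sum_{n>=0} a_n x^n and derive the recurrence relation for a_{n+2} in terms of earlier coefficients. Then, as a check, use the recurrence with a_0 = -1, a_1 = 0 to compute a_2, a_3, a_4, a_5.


Substitute y = sum_n a_n x^n into y'' + (const) y = 0.
y''(x) = sum_{n>=0} (n+2)(n+1) a_{n+2} x^n.
The ODE becomes sum_n [(n+2)(n+1) a_{n+2} + 7 a_n] x^n = 0.
Setting each coefficient to zero gives the recurrence:
  (n+2)(n+1) a_{n+2} + 7 a_n = 0,
  a_{n+2} = -7 / ((n+1)(n+2)) a_n.

Check with a_0 = -1, a_1 = 0 (apply the recurrence for n = 0, 1, 2, 3): a_0 = -1, a_1 = 0, a_2 = 7/2, a_3 = 0, a_4 = -49/24, a_5 = 0.

a_{n+2} = -7/((n+1)(n+2)) * a_n; check: a_0 = -1, a_1 = 0, a_2 = 7/2, a_3 = 0, a_4 = -49/24, a_5 = 0


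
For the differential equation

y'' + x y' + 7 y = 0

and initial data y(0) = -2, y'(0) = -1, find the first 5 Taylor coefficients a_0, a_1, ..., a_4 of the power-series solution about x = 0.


Ansatz: y(x) = sum_{n>=0} a_n x^n, so y'(x) = sum_{n>=1} n a_n x^(n-1) and y''(x) = sum_{n>=2} n(n-1) a_n x^(n-2).
Substitute into P(x) y'' + Q(x) y' + R(x) y = 0 with P(x) = 1, Q(x) = x, R(x) = 7, and match powers of x.
Initial conditions: a_0 = -2, a_1 = -1.
Setting the coefficient of each power of x to zero and solving order by order (substituting the coefficients already found):
  x^0: 2 a_2 + 7 a_0 = 0  ->  2 a_2 = -7 a_0 = 14  ->  a_2 = 7
  x^1: 6 a_3 + 8 a_1 = 0  ->  6 a_3 = -8 a_1 = 8  ->  a_3 = 4/3
  x^2: 12 a_4 + 9 a_2 = 0  ->  12 a_4 = -9 a_2 = -63  ->  a_4 = -21/4
Truncated series: y(x) = -2 - x + 7 x^2 + (4/3) x^3 - (21/4) x^4 + O(x^5).

a_0 = -2; a_1 = -1; a_2 = 7; a_3 = 4/3; a_4 = -21/4


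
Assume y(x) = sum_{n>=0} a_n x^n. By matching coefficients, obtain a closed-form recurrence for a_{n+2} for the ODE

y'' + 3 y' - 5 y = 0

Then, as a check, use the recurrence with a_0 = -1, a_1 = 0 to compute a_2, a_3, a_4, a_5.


Substitute y = sum_n a_n x^n.
y''(x) has coefficient (n+2)(n+1) a_{n+2} at x^n;
3 y'(x) has coefficient 3 (n+1) a_{n+1} at x^n;
-5 y(x) has coefficient -5 a_n at x^n.
Matching x^n: (n+2)(n+1) a_{n+2} + 3 (n+1) a_{n+1} - 5 a_n = 0.
Thus a_{n+2} = [-3 (n+1) a_{n+1} + 5 a_n] / ((n+1)(n+2)).

Check with a_0 = -1, a_1 = 0 (apply the recurrence for n = 0, 1, 2, 3): a_0 = -1, a_1 = 0, a_2 = -5/2, a_3 = 5/2, a_4 = -35/12, a_5 = 19/8.

a_(n+2) = [-3 (n+1) a_(n+1) + 5 a_n] / ((n+1)(n+2)); check: a_0 = -1, a_1 = 0, a_2 = -5/2, a_3 = 5/2, a_4 = -35/12, a_5 = 19/8


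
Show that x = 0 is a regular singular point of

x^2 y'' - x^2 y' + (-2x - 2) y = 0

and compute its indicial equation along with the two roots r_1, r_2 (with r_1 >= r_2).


Divide by x^2 to reach normal form y'' + P_1(x) y' + P_2(x) y = 0 with P_1(x) = -1 and P_2(x) = -2/x - 2/x^2.
x = 0 is a singular point because the y-coefficient -2/x - 2/x^2 has a pole at x = 0.
It is a regular singular point because x P_1(x) = p(x) = -x and x^2 P_2(x) = q(x) = -2x - 2 are polynomials, hence analytic at x = 0.
p(0) = 0,  q(0) = -2.
Indicial equation: r(r-1) + p(0) r + q(0) = 0, i.e. r^2 + (p(0) - 1) r + q(0) = 0, i.e. r^2 - 1 r - 2 = 0.
Discriminant: (-1)^2 - 4(-2) = 9, so r = (1 ± 3)/2.
Solving: r_1 = 2, r_2 = -1.

indicial: r^2 - 1 r - 2 = 0; roots r_1 = 2, r_2 = -1


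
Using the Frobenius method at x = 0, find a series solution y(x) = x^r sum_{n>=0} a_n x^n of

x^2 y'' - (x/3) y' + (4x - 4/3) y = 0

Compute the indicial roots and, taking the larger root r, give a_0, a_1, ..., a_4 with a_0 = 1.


Write in Frobenius form y'' + (p(x)/x) y' + (q(x)/x^2) y = 0:
  p(x) = -1/3,  q(x) = 4x - 4/3.
Indicial equation: r(r-1) + (-1/3) r + (-4/3) = 0 -> roots r_1 = 2, r_2 = -2/3.
Take r = r_1 = 2. Let y(x) = x^r sum_{n>=0} a_n x^n with a_0 = 1.
Substitute y = x^r sum a_n x^n and match x^{r+n}. The recurrence is
  D(n) a_n + 4 a_{n-1} = 0,  where D(n) = (r+n)(r+n-1) + (-1/3)(r+n) + (-4/3).
  a_n = -4 / D(n) * a_{n-1}.
Since the indicial polynomial factors as (r - r_1)(r - r_2), D(n) = (r_1 + n - r_1)(r_1 + n - r_2) = n(n + 8/3).
Evaluating step by step (a_0 = 1):
  n = 1: D(1) = 1(1 + 8/3) = 11/3; numerator = -4(1) = -4; a_1 = (-4)/(11/3) = -12/11
  n = 2: D(2) = 2(2 + 8/3) = 28/3; numerator = -4(-12/11) = 48/11; a_2 = (48/11)/(28/3) = 36/77
  n = 3: D(3) = 3(3 + 8/3) = 17; numerator = -4(36/77) = -144/77; a_3 = (-144/77)/(17) = -144/1309
  n = 4: D(4) = 4(4 + 8/3) = 80/3; numerator = -4(-144/1309) = 576/1309; a_4 = (576/1309)/(80/3) = 108/6545

r = 2; a_0 = 1; a_1 = -12/11; a_2 = 36/77; a_3 = -144/1309; a_4 = 108/6545


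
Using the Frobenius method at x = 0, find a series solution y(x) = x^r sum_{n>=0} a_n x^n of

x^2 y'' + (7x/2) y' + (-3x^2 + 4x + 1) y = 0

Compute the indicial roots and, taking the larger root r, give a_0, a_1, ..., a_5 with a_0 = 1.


Write in Frobenius form y'' + (p(x)/x) y' + (q(x)/x^2) y = 0:
  p(x) = 7/2,  q(x) = -3x^2 + 4x + 1.
Indicial equation: r(r-1) + (7/2) r + (1) = 0 -> roots r_1 = -1/2, r_2 = -2.
Take r = r_1 = -1/2. Let y(x) = x^r sum_{n>=0} a_n x^n with a_0 = 1.
Substitute y = x^r sum a_n x^n and match x^{r+n}. The recurrence is
  D(n) a_n + 4 a_{n-1} - 3 a_{n-2} = 0,  where D(n) = (r+n)(r+n-1) + (7/2)(r+n) + (1).
  a_n = [-4 a_{n-1} + 3 a_{n-2}] / D(n).
Since the indicial polynomial factors as (r - r_1)(r - r_2), D(n) = (r_1 + n - r_1)(r_1 + n - r_2) = n(n + 3/2).
Evaluating step by step (a_0 = 1):
  n = 1: D(1) = 1(1 + 3/2) = 5/2; numerator = -4(1) = -4; a_1 = (-4)/(5/2) = -8/5
  n = 2: D(2) = 2(2 + 3/2) = 7; numerator = -4(-8/5) + 3(1) = 47/5; a_2 = (47/5)/(7) = 47/35
  n = 3: D(3) = 3(3 + 3/2) = 27/2; numerator = -4(47/35) + 3(-8/5) = -356/35; a_3 = (-356/35)/(27/2) = -712/945
  n = 4: D(4) = 4(4 + 3/2) = 22; numerator = -4(-712/945) + 3(47/35) = 1331/189; a_4 = (1331/189)/(22) = 121/378
  n = 5: D(5) = 5(5 + 3/2) = 65/2; numerator = -4(121/378) + 3(-712/945) = -478/135; a_5 = (-478/135)/(65/2) = -956/8775

r = -1/2; a_0 = 1; a_1 = -8/5; a_2 = 47/35; a_3 = -712/945; a_4 = 121/378; a_5 = -956/8775


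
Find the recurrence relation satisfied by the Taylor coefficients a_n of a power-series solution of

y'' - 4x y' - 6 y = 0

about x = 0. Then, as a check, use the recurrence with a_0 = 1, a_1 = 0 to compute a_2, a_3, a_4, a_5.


Substitute y = sum_n a_n x^n.
y''(x) has coefficient (n+2)(n+1) a_{n+2} at x^n;
-4 x y'(x) has coefficient -4 n a_n at x^n (shift);
-6 y(x) has coefficient -6 a_n at x^n.
Matching x^n: (n+2)(n+1) a_{n+2} + (-4n - 6) a_n = 0.
Thus a_{n+2} = (4n + 6) / ((n+1)(n+2)) * a_n.

Check with a_0 = 1, a_1 = 0 (apply the recurrence for n = 0, 1, 2, 3): a_0 = 1, a_1 = 0, a_2 = 3, a_3 = 0, a_4 = 7/2, a_5 = 0.

a_(n+2) = (4n + 6) / ((n+1)(n+2)) * a_n; check: a_0 = 1, a_1 = 0, a_2 = 3, a_3 = 0, a_4 = 7/2, a_5 = 0


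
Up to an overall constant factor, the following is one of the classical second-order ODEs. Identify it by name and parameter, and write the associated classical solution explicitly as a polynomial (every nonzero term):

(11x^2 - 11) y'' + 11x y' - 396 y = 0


All three coefficients share the factor -11; dividing through by -11 gives  (1 - x^2) y'' - x y' + 36 y = 0.
This matches the Chebyshev equation (1 - x^2) y'' - x y' + n^2 y = 0 (note the -x y' term, not -2x y') with n^2 = 36, so n = 6; the polynomial solution is T_6(x).
With y = sum_k a_k x^k, matching x^k gives (k+2)(k+1) a_{k+2} = (k^2 - n^2) a_k = (k - 6)(k + 6) a_k. The right side vanishes at k = 6, so the series with the parity of 6 terminates at degree 6.
Standard normalization: leading coefficient of T_n is 2^(n-1), so a_6 = 2^5 = 32. Work downward with a_k = (k+1)(k+2) a_{k+2} / ((k - 6)(k + 6)):
  a_4 = (5)(6)(32) / ((4 - 6)(4 + 6)) = 960/(-20) = -48
  a_2 = (3)(4)(-48) / ((2 - 6)(2 + 6)) = -576/(-32) = 18
  a_0 = (1)(2)(18) / ((0 - 6)(0 + 6)) = 36/(-36) = -1
Hence T_6(x) = 32 x^6 - 48 x^4 + 18 x^2 - 1.

T_6(x); series = 32 x^6 - 48 x^4 + 18 x^2 - 1


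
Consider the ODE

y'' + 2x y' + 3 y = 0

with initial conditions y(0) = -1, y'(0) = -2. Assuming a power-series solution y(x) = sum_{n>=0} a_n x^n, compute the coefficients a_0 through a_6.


Ansatz: y(x) = sum_{n>=0} a_n x^n, so y'(x) = sum_{n>=1} n a_n x^(n-1) and y''(x) = sum_{n>=2} n(n-1) a_n x^(n-2).
Substitute into P(x) y'' + Q(x) y' + R(x) y = 0 with P(x) = 1, Q(x) = 2x, R(x) = 3, and match powers of x.
Initial conditions: a_0 = -1, a_1 = -2.
Setting the coefficient of each power of x to zero and solving order by order (substituting the coefficients already found):
  x^0: 2 a_2 + 3 a_0 = 0  ->  2 a_2 = -3 a_0 = 3  ->  a_2 = 3/2
  x^1: 6 a_3 + 5 a_1 = 0  ->  6 a_3 = -5 a_1 = 10  ->  a_3 = 5/3
  x^2: 12 a_4 + 7 a_2 = 0  ->  12 a_4 = -7 a_2 = -21/2  ->  a_4 = -7/8
  x^3: 20 a_5 + 9 a_3 = 0  ->  20 a_5 = -9 a_3 = -15  ->  a_5 = -3/4
  x^4: 30 a_6 + 11 a_4 = 0  ->  30 a_6 = -11 a_4 = 77/8  ->  a_6 = 77/240
Truncated series: y(x) = -1 - 2 x + (3/2) x^2 + (5/3) x^3 - (7/8) x^4 - (3/4) x^5 + (77/240) x^6 + O(x^7).

a_0 = -1; a_1 = -2; a_2 = 3/2; a_3 = 5/3; a_4 = -7/8; a_5 = -3/4; a_6 = 77/240


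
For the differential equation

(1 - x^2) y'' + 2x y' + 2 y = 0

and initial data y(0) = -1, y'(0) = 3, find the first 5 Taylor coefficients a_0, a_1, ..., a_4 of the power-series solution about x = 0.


Ansatz: y(x) = sum_{n>=0} a_n x^n, so y'(x) = sum_{n>=1} n a_n x^(n-1) and y''(x) = sum_{n>=2} n(n-1) a_n x^(n-2).
Substitute into P(x) y'' + Q(x) y' + R(x) y = 0 with P(x) = 1 - x^2, Q(x) = 2x, R(x) = 2, and match powers of x.
Initial conditions: a_0 = -1, a_1 = 3.
Setting the coefficient of each power of x to zero and solving order by order (substituting the coefficients already found):
  x^0: 2 a_2 + 2 a_0 = 0  ->  2 a_2 = -2 a_0 = 2  ->  a_2 = 1
  x^1: 6 a_3 + 4 a_1 = 0  ->  6 a_3 = -4 a_1 = -12  ->  a_3 = -2
  x^2: 12 a_4 + 4 a_2 = 0  ->  12 a_4 = -4 a_2 = -4  ->  a_4 = -1/3
Truncated series: y(x) = -1 + 3 x + x^2 - 2 x^3 - (1/3) x^4 + O(x^5).

a_0 = -1; a_1 = 3; a_2 = 1; a_3 = -2; a_4 = -1/3


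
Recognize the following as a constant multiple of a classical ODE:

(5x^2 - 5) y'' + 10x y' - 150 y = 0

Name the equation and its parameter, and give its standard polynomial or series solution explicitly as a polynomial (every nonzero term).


All three coefficients share the factor -5; dividing through by -5 gives  (1 - x^2) y'' - 2x y' + 30 y = 0.
This matches the Legendre equation (1 - x^2) y'' - 2x y' + n(n+1) y = 0 (note the -2x y' term) with n(n+1) = 30, so n = 5; the polynomial solution is P_5(x).
With y = sum_k a_k x^k, matching x^k gives (k+2)(k+1) a_{k+2} = [k(k+1) - n(n+1)] a_k = (k - 5)(k + 6) a_k. The right side vanishes at k = 5, so the series with the parity of 5 terminates at degree 5.
Standard normalization (P_n(1) = 1): leading coefficient (2n)!/(2^n (n!)^2) = 3628800/(32*14400) = 63/8, so a_5 = 63/8. Work downward with a_k = (k+1)(k+2) a_{k+2} / ((k - 5)(k + 6)):
  a_3 = (4)(5)(63/8) / ((3 - 5)(3 + 6)) = (315/2)/(-18) = -35/4
  a_1 = (2)(3)(-35/4) / ((1 - 5)(1 + 6)) = (-105/2)/(-28) = 15/8
Hence P_5(x) = 63 x^5/8 - 35 x^3/4 + 15 x/8.

P_5(x); series = 63 x^5/8 - 35 x^3/4 + 15 x/8


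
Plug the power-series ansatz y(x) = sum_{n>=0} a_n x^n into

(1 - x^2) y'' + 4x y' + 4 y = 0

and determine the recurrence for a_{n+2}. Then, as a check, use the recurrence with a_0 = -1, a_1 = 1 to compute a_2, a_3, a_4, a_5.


Substitute y = sum_n a_n x^n.
(1 - 1 x^2) y'' contributes (n+2)(n+1) a_{n+2} - n(n-1) a_n at x^n.
4 x y'(x) contributes 4 n a_n at x^n.
4 y(x) contributes 4 a_n at x^n.
Matching x^n: (n+2)(n+1) a_{n+2} + (-n(n-1) + 4 n + 4) a_n = 0.
Thus a_{n+2} = (n(n-1) - 4 n - 4) / ((n+1)(n+2)) * a_n.

Check with a_0 = -1, a_1 = 1 (apply the recurrence for n = 0, 1, 2, 3): a_0 = -1, a_1 = 1, a_2 = 2, a_3 = -4/3, a_4 = -5/3, a_5 = 2/3.

a_(n+2) = (n(n-1) - 4 n - 4) / ((n+1)(n+2)) * a_n; check: a_0 = -1, a_1 = 1, a_2 = 2, a_3 = -4/3, a_4 = -5/3, a_5 = 2/3


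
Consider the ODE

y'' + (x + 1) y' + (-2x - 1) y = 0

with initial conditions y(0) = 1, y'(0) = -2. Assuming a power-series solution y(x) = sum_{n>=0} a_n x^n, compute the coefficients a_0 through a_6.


Ansatz: y(x) = sum_{n>=0} a_n x^n, so y'(x) = sum_{n>=1} n a_n x^(n-1) and y''(x) = sum_{n>=2} n(n-1) a_n x^(n-2).
Substitute into P(x) y'' + Q(x) y' + R(x) y = 0 with P(x) = 1, Q(x) = x + 1, R(x) = -2x - 1, and match powers of x.
Initial conditions: a_0 = 1, a_1 = -2.
Setting the coefficient of each power of x to zero and solving order by order (substituting the coefficients already found):
  x^0: 2 a_2 + a_1 - a_0 = 0  ->  2 a_2 = -a_1 + a_0 = 3  ->  a_2 = 3/2
  x^1: 6 a_3 + 2 a_2 - 2 a_0 = 0  ->  6 a_3 = -2 a_2 + 2 a_0 = -1  ->  a_3 = -1/6
  x^2: 12 a_4 + 3 a_3 + a_2 - 2 a_1 = 0  ->  12 a_4 = -3 a_3 - a_2 + 2 a_1 = -5  ->  a_4 = -5/12
  x^3: 20 a_5 + 4 a_4 + 2 a_3 - 2 a_2 = 0  ->  20 a_5 = -4 a_4 - 2 a_3 + 2 a_2 = 5  ->  a_5 = 1/4
  x^4: 30 a_6 + 5 a_5 + 3 a_4 - 2 a_3 = 0  ->  30 a_6 = -5 a_5 - 3 a_4 + 2 a_3 = -1/3  ->  a_6 = -1/90
Truncated series: y(x) = 1 - 2 x + (3/2) x^2 - (1/6) x^3 - (5/12) x^4 + (1/4) x^5 - (1/90) x^6 + O(x^7).

a_0 = 1; a_1 = -2; a_2 = 3/2; a_3 = -1/6; a_4 = -5/12; a_5 = 1/4; a_6 = -1/90


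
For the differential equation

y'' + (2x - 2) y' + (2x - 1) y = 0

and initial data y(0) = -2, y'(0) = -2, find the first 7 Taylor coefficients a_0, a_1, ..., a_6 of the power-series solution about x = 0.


Ansatz: y(x) = sum_{n>=0} a_n x^n, so y'(x) = sum_{n>=1} n a_n x^(n-1) and y''(x) = sum_{n>=2} n(n-1) a_n x^(n-2).
Substitute into P(x) y'' + Q(x) y' + R(x) y = 0 with P(x) = 1, Q(x) = 2x - 2, R(x) = 2x - 1, and match powers of x.
Initial conditions: a_0 = -2, a_1 = -2.
Setting the coefficient of each power of x to zero and solving order by order (substituting the coefficients already found):
  x^0: 2 a_2 - 2 a_1 - a_0 = 0  ->  2 a_2 = 2 a_1 + a_0 = -6  ->  a_2 = -3
  x^1: 6 a_3 - 4 a_2 + a_1 + 2 a_0 = 0  ->  6 a_3 = 4 a_2 - a_1 - 2 a_0 = -6  ->  a_3 = -1
  x^2: 12 a_4 - 6 a_3 + 3 a_2 + 2 a_1 = 0  ->  12 a_4 = 6 a_3 - 3 a_2 - 2 a_1 = 7  ->  a_4 = 7/12
  x^3: 20 a_5 - 8 a_4 + 5 a_3 + 2 a_2 = 0  ->  20 a_5 = 8 a_4 - 5 a_3 - 2 a_2 = 47/3  ->  a_5 = 47/60
  x^4: 30 a_6 - 10 a_5 + 7 a_4 + 2 a_3 = 0  ->  30 a_6 = 10 a_5 - 7 a_4 - 2 a_3 = 23/4  ->  a_6 = 23/120
Truncated series: y(x) = -2 - 2 x - 3 x^2 - x^3 + (7/12) x^4 + (47/60) x^5 + (23/120) x^6 + O(x^7).

a_0 = -2; a_1 = -2; a_2 = -3; a_3 = -1; a_4 = 7/12; a_5 = 47/60; a_6 = 23/120
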